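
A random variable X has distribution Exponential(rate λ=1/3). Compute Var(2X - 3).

For X ~ Exponential(rate λ=1/3):
Var(X) = 9
Var(2X - 3) = (2)² × Var(X) = 4 × 9 = 36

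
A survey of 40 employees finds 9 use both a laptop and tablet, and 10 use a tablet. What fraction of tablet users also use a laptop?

P(A ∩ B) = 9/40
P(B) = 10/40 = 1/4
P(A|B) = P(A ∩ B) / P(B) = (9/40) / (1/4) = 9/10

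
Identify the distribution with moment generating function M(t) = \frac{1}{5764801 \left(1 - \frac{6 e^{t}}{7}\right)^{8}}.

The MGF M(t) = \frac{1}{5764801 \left(1 - \frac{6 e^{t}}{7}\right)^{8}} is the standard form for the NegativeBinomial distribution.
Comparing with the known MGF formula identifies: NegBin(r=8, p=1/7), X = failures before r-th success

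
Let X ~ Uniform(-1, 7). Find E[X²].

Using the identity E[X²] = Var(X) + (E[X])²:
E[X] = 3
Var(X) = \frac{16}{3}
E[X²] = \frac{16}{3} + (3)²
= \frac{43}{3}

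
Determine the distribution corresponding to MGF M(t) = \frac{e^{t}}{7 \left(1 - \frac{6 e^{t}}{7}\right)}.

The MGF M(t) = \frac{e^{t}}{7 \left(1 - \frac{6 e^{t}}{7}\right)} is the standard form for the Geometric distribution.
Comparing with the known MGF formula identifies: Geometric(p=1/7), X = trial number of first success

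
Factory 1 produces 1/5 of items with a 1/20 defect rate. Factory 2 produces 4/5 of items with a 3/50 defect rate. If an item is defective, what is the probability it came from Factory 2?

Using Bayes' theorem:
P(F1) = 1/5, P(D|F1) = 1/20
P(F2) = 4/5, P(D|F2) = 3/50
P(D) = P(D|F1)P(F1) + P(D|F2)P(F2)
     = \frac{29}{500}
P(F2|D) = P(D|F2)P(F2) / P(D)
= \frac{24}{29}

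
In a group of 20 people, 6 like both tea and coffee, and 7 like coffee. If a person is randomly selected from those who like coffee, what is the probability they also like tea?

P(A ∩ B) = 6/20 = 3/10
P(B) = 7/20
P(A|B) = P(A ∩ B) / P(B) = (3/10) / (7/20) = 6/7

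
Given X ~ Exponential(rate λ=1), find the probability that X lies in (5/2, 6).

P(5/2 < X < 6) = ∫_{5/2}^{6} f(x) dx
where f(x) = e^{- x}
= - \frac{1}{e^{6}} + e^{- \frac{5}{2}}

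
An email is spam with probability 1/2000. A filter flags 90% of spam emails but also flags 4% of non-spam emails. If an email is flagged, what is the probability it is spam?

Let D = the rare event, + = positive/flagged.
P(D) = 1/2000
P(+|D) = 90/100 = 9/10
P(+|D') = 4/100 = 1/25
P(+) = P(+|D)P(D) + P(+|D')P(D')
     = \frac{9}{10} × \frac{1}{2000} + \frac{1}{25} × \frac{1999}{2000}
     = \frac{4043}{100000}
P(D|+) = P(+|D)P(D)/P(+) = \frac{45}{4043}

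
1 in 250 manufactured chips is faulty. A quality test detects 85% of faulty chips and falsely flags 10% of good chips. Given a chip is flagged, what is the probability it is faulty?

Let D = the rare event, + = positive/flagged.
P(D) = 1/250
P(+|D) = 85/100 = 17/20
P(+|D') = 10/100 = 1/10
P(+) = P(+|D)P(D) + P(+|D')P(D')
     = \frac{17}{20} × \frac{1}{250} + \frac{1}{10} × \frac{249}{250}
     = \frac{103}{1000}
P(D|+) = P(+|D)P(D)/P(+) = \frac{17}{515}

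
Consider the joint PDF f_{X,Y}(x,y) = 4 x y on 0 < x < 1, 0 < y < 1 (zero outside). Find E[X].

E[X] = ∫_0^1 ∫_0^1 x × f(x,y) dy dx
= ∫_0^1 ∫_0^1 x × (4 x y) dy dx
= \frac{2}{3}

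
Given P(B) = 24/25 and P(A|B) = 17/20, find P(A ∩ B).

By definition, P(A|B) = P(A ∩ B) / P(B)
So P(A ∩ B) = P(A|B) × P(B)
= 17/20 × 24/25
= 102/125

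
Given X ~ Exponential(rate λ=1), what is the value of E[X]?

For X ~ Exponential(rate λ=1), the expected value is:
E[X] = 1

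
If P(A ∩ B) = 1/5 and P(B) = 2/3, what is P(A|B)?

P(A|B) = P(A ∩ B) / P(B)
= (1/5) / (2/3)
= 3/10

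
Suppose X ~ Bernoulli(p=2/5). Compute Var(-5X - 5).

For X ~ Bernoulli(p=2/5):
Var(X) = \frac{6}{25}
Var(-5X - 5) = (-5)² × Var(X) = 25 × \frac{6}{25} = 6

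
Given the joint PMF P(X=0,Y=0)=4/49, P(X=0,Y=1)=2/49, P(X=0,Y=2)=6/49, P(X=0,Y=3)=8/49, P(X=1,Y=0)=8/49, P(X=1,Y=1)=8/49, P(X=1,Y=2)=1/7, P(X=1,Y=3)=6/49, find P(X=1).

P(X=1) = P(X=1,Y=0) + P(X=1,Y=1) + P(X=1,Y=2) + P(X=1,Y=3)
= 8/49 + 8/49 + 1/7 + 6/49
= 29/49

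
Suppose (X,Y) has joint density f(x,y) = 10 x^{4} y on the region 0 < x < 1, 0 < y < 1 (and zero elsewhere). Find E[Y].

E[Y] = ∫_0^1 ∫_0^1 y × f(x,y) dx dy
= \frac{2}{3}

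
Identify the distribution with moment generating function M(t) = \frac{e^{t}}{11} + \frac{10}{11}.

The MGF M(t) = \frac{e^{t}}{11} + \frac{10}{11} is the standard form for the Bernoulli distribution.
Comparing with the known MGF formula identifies: Bernoulli(p=1/11)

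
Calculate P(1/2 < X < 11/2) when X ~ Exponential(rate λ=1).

P(1/2 < X < 11/2) = ∫_{1/2}^{11/2} f(x) dx
where f(x) = e^{- x}
= - \frac{1 - e^{5}}{e^{\frac{11}{2}}}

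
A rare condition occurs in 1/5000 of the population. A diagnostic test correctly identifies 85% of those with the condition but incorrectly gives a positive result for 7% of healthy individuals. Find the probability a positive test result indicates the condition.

Let D = the rare event, + = positive/flagged.
P(D) = 1/5000
P(+|D) = 85/100 = 17/20
P(+|D') = 7/100
P(+) = P(+|D)P(D) + P(+|D')P(D')
     = \frac{17}{20} × \frac{1}{5000} + \frac{7}{100} × \frac{4999}{5000}
     = \frac{17539}{250000}
P(D|+) = P(+|D)P(D)/P(+) = \frac{85}{35078}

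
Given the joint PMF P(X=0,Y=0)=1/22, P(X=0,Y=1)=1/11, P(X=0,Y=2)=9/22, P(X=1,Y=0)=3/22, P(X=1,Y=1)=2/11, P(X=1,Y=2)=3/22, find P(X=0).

P(X=0) = P(X=0,Y=0) + P(X=0,Y=1) + P(X=0,Y=2)
= 1/22 + 1/11 + 9/22
= 6/11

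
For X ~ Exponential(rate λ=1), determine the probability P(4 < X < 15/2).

P(4 < X < 15/2) = ∫_{4}^{15/2} f(x) dx
where f(x) = e^{- x}
= - \frac{1}{e^{\frac{15}{2}}} + e^{-4}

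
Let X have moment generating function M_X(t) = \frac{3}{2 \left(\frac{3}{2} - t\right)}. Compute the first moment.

To find E[X], compute M^(1)(0):
M^(1)(t) = \frac{3}{2 \left(\frac{3}{2} - t\right)^{2}}
M^(1)(0) = \frac{2}{3}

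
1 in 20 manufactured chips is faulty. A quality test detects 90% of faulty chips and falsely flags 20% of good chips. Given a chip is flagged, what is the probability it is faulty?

Let D = the rare event, + = positive/flagged.
P(D) = 1/20
P(+|D) = 90/100 = 9/10
P(+|D') = 20/100 = 1/5
P(+) = P(+|D)P(D) + P(+|D')P(D')
     = \frac{9}{10} × \frac{1}{20} + \frac{1}{5} × \frac{19}{20}
     = \frac{47}{200}
P(D|+) = P(+|D)P(D)/P(+) = \frac{9}{47}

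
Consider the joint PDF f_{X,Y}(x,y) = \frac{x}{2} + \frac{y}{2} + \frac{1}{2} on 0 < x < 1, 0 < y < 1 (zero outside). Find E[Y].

E[Y] = ∫_0^1 ∫_0^1 y × f(x,y) dx dy
= \frac{13}{24}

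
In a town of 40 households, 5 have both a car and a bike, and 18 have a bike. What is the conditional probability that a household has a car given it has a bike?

P(A ∩ B) = 5/40 = 1/8
P(B) = 18/40 = 9/20
P(A|B) = P(A ∩ B) / P(B) = (1/8) / (9/20) = 5/18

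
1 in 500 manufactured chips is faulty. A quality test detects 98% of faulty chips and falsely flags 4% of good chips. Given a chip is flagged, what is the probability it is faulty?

Let D = the rare event, + = positive/flagged.
P(D) = 1/500
P(+|D) = 98/100 = 49/50
P(+|D') = 4/100 = 1/25
P(+) = P(+|D)P(D) + P(+|D')P(D')
     = \frac{49}{50} × \frac{1}{500} + \frac{1}{25} × \frac{499}{500}
     = \frac{1047}{25000}
P(D|+) = P(+|D)P(D)/P(+) = \frac{49}{1047}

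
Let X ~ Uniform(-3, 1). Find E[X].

For X ~ Uniform(-3, 1), the expected value is:
E[X] = -1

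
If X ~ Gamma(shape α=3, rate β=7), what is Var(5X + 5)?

For X ~ Gamma(shape α=3, rate β=7):
Var(X) = \frac{3}{49}
Var(5X + 5) = (5)² × Var(X) = 25 × \frac{3}{49} = \frac{75}{49}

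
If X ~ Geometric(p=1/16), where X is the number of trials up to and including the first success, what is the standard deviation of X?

For X ~ Geometric(p=1/16), where X is the number of trials up to and including the first success:
Var(X) = 240
SD(X) = √(Var(X)) = √(240) = 4 \sqrt{15}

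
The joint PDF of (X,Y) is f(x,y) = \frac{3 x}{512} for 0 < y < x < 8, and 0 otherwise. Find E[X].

f_X(x) = ∫_0^x \frac{3 x}{512} dy = \frac{3 x^{2}}{512}
E[X] = ∫_0^8 x × (\frac{3 x^{2}}{512}) dx = 6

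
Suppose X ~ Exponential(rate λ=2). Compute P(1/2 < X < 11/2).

P(1/2 < X < 11/2) = ∫_{1/2}^{11/2} f(x) dx
where f(x) = 2 e^{- 2 x}
= - \frac{1 - e^{10}}{e^{11}}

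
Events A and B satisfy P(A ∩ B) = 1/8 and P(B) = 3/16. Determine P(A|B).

P(A|B) = P(A ∩ B) / P(B)
= (1/8) / (3/16)
= 2/3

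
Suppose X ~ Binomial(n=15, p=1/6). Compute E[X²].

Using the identity E[X²] = Var(X) + (E[X])²:
E[X] = \frac{5}{2}
Var(X) = \frac{25}{12}
E[X²] = \frac{25}{12} + (\frac{5}{2})²
= \frac{25}{3}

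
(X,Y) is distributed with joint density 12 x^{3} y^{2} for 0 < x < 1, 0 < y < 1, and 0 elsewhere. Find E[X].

E[X] = ∫_0^1 ∫_0^1 x × f(x,y) dy dx
= ∫_0^1 ∫_0^1 x × (12 x^{3} y^{2}) dy dx
= \frac{4}{5}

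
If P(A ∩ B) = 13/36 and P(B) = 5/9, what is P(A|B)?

P(A|B) = P(A ∩ B) / P(B)
= (13/36) / (5/9)
= 13/20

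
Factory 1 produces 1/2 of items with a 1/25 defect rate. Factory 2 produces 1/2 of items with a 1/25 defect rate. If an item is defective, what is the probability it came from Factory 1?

Using Bayes' theorem:
P(F1) = 1/2, P(D|F1) = 1/25
P(F2) = 1/2, P(D|F2) = 1/25
P(D) = P(D|F1)P(F1) + P(D|F2)P(F2)
     = \frac{1}{25}
P(F1|D) = P(D|F1)P(F1) / P(D)
= \frac{1}{2}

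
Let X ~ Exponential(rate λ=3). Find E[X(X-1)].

E[X(X-1)] = E[X² - X] = E[X²] - E[X]
E[X] = \frac{1}{3}
E[X²] = Var(X) + (E[X])² = \frac{1}{9} + (\frac{1}{3})² = \frac{2}{9}
E[X(X-1)] = \frac{2}{9} - \frac{1}{3} = - \frac{1}{9}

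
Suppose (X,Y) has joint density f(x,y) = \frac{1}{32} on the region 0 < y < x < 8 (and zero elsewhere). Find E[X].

f_X(x) = ∫_0^x \frac{1}{32} dy = \frac{x}{32}
E[X] = ∫_0^8 x × (\frac{x}{32}) dx = \frac{16}{3}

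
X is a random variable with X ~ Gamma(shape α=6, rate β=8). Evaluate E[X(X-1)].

E[X(X-1)] = E[X² - X] = E[X²] - E[X]
E[X] = \frac{3}{4}
E[X²] = Var(X) + (E[X])² = \frac{3}{32} + (\frac{3}{4})² = \frac{21}{32}
E[X(X-1)] = \frac{21}{32} - \frac{3}{4} = - \frac{3}{32}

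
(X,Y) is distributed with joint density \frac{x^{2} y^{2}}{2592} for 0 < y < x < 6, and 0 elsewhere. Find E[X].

f_X(x) = ∫_0^x \frac{x^{2} y^{2}}{2592} dy = \frac{x^{5}}{7776}
E[X] = ∫_0^6 x × (\frac{x^{5}}{7776}) dx = \frac{36}{7}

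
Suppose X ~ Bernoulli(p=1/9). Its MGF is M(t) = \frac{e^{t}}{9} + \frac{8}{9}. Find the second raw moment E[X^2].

To find E[X^2], compute M^(2)(0):
M^(1)(t) = \frac{e^{t}}{9}
M^(2)(t) = \frac{e^{t}}{9}
M^(2)(0) = \frac{1}{9}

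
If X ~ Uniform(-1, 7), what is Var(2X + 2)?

For X ~ Uniform(-1, 7):
Var(X) = \frac{16}{3}
Var(2X + 2) = (2)² × Var(X) = 4 × \frac{16}{3} = \frac{64}{3}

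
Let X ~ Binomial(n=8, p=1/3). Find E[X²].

Using the identity E[X²] = Var(X) + (E[X])²:
E[X] = \frac{8}{3}
Var(X) = \frac{16}{9}
E[X²] = \frac{16}{9} + (\frac{8}{3})²
= \frac{80}{9}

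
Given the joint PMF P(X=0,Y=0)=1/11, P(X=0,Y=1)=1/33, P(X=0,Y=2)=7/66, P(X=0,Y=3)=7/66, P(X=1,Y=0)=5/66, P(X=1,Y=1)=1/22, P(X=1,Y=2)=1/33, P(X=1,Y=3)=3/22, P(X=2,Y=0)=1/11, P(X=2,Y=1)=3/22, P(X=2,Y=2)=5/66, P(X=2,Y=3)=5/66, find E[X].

First find marginal of X:
P(X=0) = 1/3
P(X=1) = 19/66
P(X=2) = 25/66
E[X] = 0 × 1/3 + 1 × 19/66 + 2 × 25/66 = 23/22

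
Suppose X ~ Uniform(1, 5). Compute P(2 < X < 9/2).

P(2 < X < 9/2) = ∫_{2}^{9/2} f(x) dx
where f(x) = \frac{1}{4}
= \frac{5}{8}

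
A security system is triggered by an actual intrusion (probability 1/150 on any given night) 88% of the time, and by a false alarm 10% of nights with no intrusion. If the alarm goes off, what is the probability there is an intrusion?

Let D = the rare event, + = positive/flagged.
P(D) = 1/150
P(+|D) = 88/100 = 22/25
P(+|D') = 10/100 = 1/10
P(+) = P(+|D)P(D) + P(+|D')P(D')
     = \frac{22}{25} × \frac{1}{150} + \frac{1}{10} × \frac{149}{150}
     = \frac{263}{2500}
P(D|+) = P(+|D)P(D)/P(+) = \frac{44}{789}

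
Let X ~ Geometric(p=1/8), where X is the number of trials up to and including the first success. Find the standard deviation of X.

For X ~ Geometric(p=1/8), where X is the number of trials up to and including the first success:
Var(X) = 56
SD(X) = √(Var(X)) = √(56) = 2 \sqrt{14}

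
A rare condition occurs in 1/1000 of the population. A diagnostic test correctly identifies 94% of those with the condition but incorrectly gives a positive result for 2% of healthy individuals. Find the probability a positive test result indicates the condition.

Let D = the rare event, + = positive/flagged.
P(D) = 1/1000
P(+|D) = 94/100 = 47/50
P(+|D') = 2/100 = 1/50
P(+) = P(+|D)P(D) + P(+|D')P(D')
     = \frac{47}{50} × \frac{1}{1000} + \frac{1}{50} × \frac{999}{1000}
     = \frac{523}{25000}
P(D|+) = P(+|D)P(D)/P(+) = \frac{47}{1046}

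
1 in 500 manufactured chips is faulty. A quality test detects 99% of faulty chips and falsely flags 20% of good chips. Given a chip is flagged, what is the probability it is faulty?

Let D = the rare event, + = positive/flagged.
P(D) = 1/500
P(+|D) = 99/100
P(+|D') = 20/100 = 1/5
P(+) = P(+|D)P(D) + P(+|D')P(D')
     = \frac{99}{100} × \frac{1}{500} + \frac{1}{5} × \frac{499}{500}
     = \frac{10079}{50000}
P(D|+) = P(+|D)P(D)/P(+) = \frac{99}{10079}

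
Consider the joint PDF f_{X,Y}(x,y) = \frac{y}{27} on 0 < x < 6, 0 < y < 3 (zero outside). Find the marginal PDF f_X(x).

f_X(x) = ∫_0^3 f(x,y) dy
= ∫_0^3 \frac{y}{27} dy
= \frac{1}{6} for 0 < x < 6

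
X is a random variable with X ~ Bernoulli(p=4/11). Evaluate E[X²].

Using the identity E[X²] = Var(X) + (E[X])²:
E[X] = \frac{4}{11}
Var(X) = \frac{28}{121}
E[X²] = \frac{28}{121} + (\frac{4}{11})²
= \frac{4}{11}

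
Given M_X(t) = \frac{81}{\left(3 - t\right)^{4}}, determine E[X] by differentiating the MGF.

To find E[X], compute M^(1)(0):
M^(1)(t) = \frac{324}{\left(3 - t\right)^{5}}
M^(1)(0) = \frac{4}{3}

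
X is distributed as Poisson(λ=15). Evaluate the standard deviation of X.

For X ~ Poisson(λ=15):
Var(X) = 15
SD(X) = √(Var(X)) = √(15) = \sqrt{15}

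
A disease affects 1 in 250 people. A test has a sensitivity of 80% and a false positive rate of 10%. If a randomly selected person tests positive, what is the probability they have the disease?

Let D = the rare event, + = positive/flagged.
P(D) = 1/250
P(+|D) = 80/100 = 4/5
P(+|D') = 10/100 = 1/10
P(+) = P(+|D)P(D) + P(+|D')P(D')
     = \frac{4}{5} × \frac{1}{250} + \frac{1}{10} × \frac{249}{250}
     = \frac{257}{2500}
P(D|+) = P(+|D)P(D)/P(+) = \frac{8}{257}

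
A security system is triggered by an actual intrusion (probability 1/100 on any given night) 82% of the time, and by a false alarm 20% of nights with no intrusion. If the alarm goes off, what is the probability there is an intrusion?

Let D = the rare event, + = positive/flagged.
P(D) = 1/100
P(+|D) = 82/100 = 41/50
P(+|D') = 20/100 = 1/5
P(+) = P(+|D)P(D) + P(+|D')P(D')
     = \frac{41}{50} × \frac{1}{100} + \frac{1}{5} × \frac{99}{100}
     = \frac{1031}{5000}
P(D|+) = P(+|D)P(D)/P(+) = \frac{41}{1031}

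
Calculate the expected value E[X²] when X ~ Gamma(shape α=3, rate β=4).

Using the identity E[X²] = Var(X) + (E[X])²:
E[X] = \frac{3}{4}
Var(X) = \frac{3}{16}
E[X²] = \frac{3}{16} + (\frac{3}{4})²
= \frac{3}{4}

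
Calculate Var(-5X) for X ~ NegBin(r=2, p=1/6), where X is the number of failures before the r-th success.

For X ~ NegBin(r=2, p=1/6), where X is the number of failures before the r-th success:
Var(X) = 60
Var(-5X) = (-5)² × Var(X) = 25 × 60 = 1500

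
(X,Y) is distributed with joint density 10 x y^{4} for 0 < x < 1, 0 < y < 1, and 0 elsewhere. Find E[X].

E[X] = ∫_0^1 ∫_0^1 x × f(x,y) dy dx
= ∫_0^1 ∫_0^1 x × (10 x y^{4}) dy dx
= \frac{2}{3}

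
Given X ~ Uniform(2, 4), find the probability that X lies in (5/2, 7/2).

P(5/2 < X < 7/2) = ∫_{5/2}^{7/2} f(x) dx
where f(x) = \frac{1}{2}
= \frac{1}{2}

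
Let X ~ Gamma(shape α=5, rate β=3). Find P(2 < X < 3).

P(2 < X < 3) = ∫_{2}^{3} f(x) dx
where f(x) = \frac{81 x^{4} e^{- 3 x}}{8}
= \frac{-3563 + 920 e^{3}}{8 e^{9}}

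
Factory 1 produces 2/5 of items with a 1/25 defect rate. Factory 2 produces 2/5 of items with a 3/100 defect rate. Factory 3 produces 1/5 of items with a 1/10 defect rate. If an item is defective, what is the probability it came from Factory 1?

Using Bayes' theorem:
P(F1) = 2/5, P(D|F1) = 1/25
P(F2) = 2/5, P(D|F2) = 3/100
P(F3) = 1/5, P(D|F3) = 1/10
P(D) = P(D|F1)P(F1) + P(D|F2)P(F2) + P(D|F3)P(F3)
     = \frac{6}{125}
P(F1|D) = P(D|F1)P(F1) / P(D)
= \frac{1}{3}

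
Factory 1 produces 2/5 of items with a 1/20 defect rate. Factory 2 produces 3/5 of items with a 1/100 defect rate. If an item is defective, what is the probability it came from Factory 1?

Using Bayes' theorem:
P(F1) = 2/5, P(D|F1) = 1/20
P(F2) = 3/5, P(D|F2) = 1/100
P(D) = P(D|F1)P(F1) + P(D|F2)P(F2)
     = \frac{13}{500}
P(F1|D) = P(D|F1)P(F1) / P(D)
= \frac{10}{13}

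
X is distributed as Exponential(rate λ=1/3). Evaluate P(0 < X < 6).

P(0 < X < 6) = ∫_{0}^{6} f(x) dx
where f(x) = \frac{e^{- \frac{x}{3}}}{3}
= 1 - e^{-2}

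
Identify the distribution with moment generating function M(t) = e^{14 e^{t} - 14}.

The MGF M(t) = e^{14 e^{t} - 14} is the standard form for the Poisson distribution.
Comparing with the known MGF formula identifies: Poisson(λ=14)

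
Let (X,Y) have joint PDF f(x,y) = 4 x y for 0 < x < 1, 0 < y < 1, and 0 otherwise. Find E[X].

E[X] = ∫_0^1 ∫_0^1 x × f(x,y) dy dx
= ∫_0^1 ∫_0^1 x × (4 x y) dy dx
= \frac{2}{3}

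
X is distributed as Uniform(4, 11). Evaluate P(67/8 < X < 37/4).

P(67/8 < X < 37/4) = ∫_{67/8}^{37/4} f(x) dx
where f(x) = \frac{1}{7}
= \frac{1}{8}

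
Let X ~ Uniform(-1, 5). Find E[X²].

Using the identity E[X²] = Var(X) + (E[X])²:
E[X] = 2
Var(X) = 3
E[X²] = 3 + (2)²
= 7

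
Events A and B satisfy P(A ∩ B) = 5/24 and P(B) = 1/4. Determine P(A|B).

P(A|B) = P(A ∩ B) / P(B)
= (5/24) / (1/4)
= 5/6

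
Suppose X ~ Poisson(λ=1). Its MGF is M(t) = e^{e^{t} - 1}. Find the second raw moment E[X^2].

To find E[X^2], compute M^(2)(0):
M^(1)(t) = e^{t} e^{e^{t} - 1}
M^(2)(t) = e^{2 t} e^{e^{t} - 1} + e^{t} e^{e^{t} - 1}
M^(2)(0) = 2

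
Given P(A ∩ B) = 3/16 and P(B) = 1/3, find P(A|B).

P(A|B) = P(A ∩ B) / P(B)
= (3/16) / (1/3)
= 9/16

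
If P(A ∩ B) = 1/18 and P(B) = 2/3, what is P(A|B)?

P(A|B) = P(A ∩ B) / P(B)
= (1/18) / (2/3)
= 1/12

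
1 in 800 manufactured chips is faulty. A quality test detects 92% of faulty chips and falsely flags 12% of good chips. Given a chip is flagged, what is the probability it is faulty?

Let D = the rare event, + = positive/flagged.
P(D) = 1/800
P(+|D) = 92/100 = 23/25
P(+|D') = 12/100 = 3/25
P(+) = P(+|D)P(D) + P(+|D')P(D')
     = \frac{23}{25} × \frac{1}{800} + \frac{3}{25} × \frac{799}{800}
     = \frac{121}{1000}
P(D|+) = P(+|D)P(D)/P(+) = \frac{23}{2420}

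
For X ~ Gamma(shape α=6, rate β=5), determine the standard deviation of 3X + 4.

For X ~ Gamma(shape α=6, rate β=5):
Var(X) = \frac{6}{25}
SD(X) = √(Var(X)) = √(\frac{6}{25}) = \frac{\sqrt{6}}{5}
SD(3X + 4) = |3| × SD(X) = 3 × \frac{\sqrt{6}}{5} = \frac{3 \sqrt{6}}{5}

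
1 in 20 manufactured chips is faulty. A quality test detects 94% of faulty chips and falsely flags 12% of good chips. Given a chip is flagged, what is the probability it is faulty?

Let D = the rare event, + = positive/flagged.
P(D) = 1/20
P(+|D) = 94/100 = 47/50
P(+|D') = 12/100 = 3/25
P(+) = P(+|D)P(D) + P(+|D')P(D')
     = \frac{47}{50} × \frac{1}{20} + \frac{3}{25} × \frac{19}{20}
     = \frac{161}{1000}
P(D|+) = P(+|D)P(D)/P(+) = \frac{47}{161}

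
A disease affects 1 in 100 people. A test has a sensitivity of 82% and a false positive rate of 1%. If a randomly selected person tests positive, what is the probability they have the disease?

Let D = the rare event, + = positive/flagged.
P(D) = 1/100
P(+|D) = 82/100 = 41/50
P(+|D') = 1/100
P(+) = P(+|D)P(D) + P(+|D')P(D')
     = \frac{41}{50} × \frac{1}{100} + \frac{1}{100} × \frac{99}{100}
     = \frac{181}{10000}
P(D|+) = P(+|D)P(D)/P(+) = \frac{82}{181}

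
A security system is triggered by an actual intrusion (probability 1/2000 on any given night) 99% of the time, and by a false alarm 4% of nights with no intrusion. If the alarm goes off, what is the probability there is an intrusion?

Let D = the rare event, + = positive/flagged.
P(D) = 1/2000
P(+|D) = 99/100
P(+|D') = 4/100 = 1/25
P(+) = P(+|D)P(D) + P(+|D')P(D')
     = \frac{99}{100} × \frac{1}{2000} + \frac{1}{25} × \frac{1999}{2000}
     = \frac{1619}{40000}
P(D|+) = P(+|D)P(D)/P(+) = \frac{99}{8095}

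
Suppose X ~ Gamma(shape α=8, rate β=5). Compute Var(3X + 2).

For X ~ Gamma(shape α=8, rate β=5):
Var(X) = \frac{8}{25}
Var(3X + 2) = (3)² × Var(X) = 9 × \frac{8}{25} = \frac{72}{25}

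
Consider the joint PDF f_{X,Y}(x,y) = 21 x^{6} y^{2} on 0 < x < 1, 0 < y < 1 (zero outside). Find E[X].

E[X] = ∫_0^1 ∫_0^1 x × f(x,y) dy dx
= ∫_0^1 ∫_0^1 x × (21 x^{6} y^{2}) dy dx
= \frac{7}{8}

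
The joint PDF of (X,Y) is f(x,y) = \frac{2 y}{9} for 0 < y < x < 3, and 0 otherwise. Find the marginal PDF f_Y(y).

f_Y(y) = ∫_y^3 \frac{2 y}{9} dx = \frac{2 y \left(3 - y\right)}{9}
for 0 < y < 3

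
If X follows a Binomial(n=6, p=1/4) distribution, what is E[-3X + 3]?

For X ~ Binomial(n=6, p=1/4):
E[X] = \frac{3}{2}
E[-3X + 3] = -3 × E[X] + 3 = - \frac{3}{2}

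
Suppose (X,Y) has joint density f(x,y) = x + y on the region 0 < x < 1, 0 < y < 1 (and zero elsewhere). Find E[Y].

E[Y] = ∫_0^1 ∫_0^1 y × f(x,y) dx dy
= \frac{7}{12}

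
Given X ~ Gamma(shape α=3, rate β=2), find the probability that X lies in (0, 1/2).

P(0 < X < 1/2) = ∫_{0}^{1/2} f(x) dx
where f(x) = 4 x^{2} e^{- 2 x}
= 1 - \frac{5}{2 e}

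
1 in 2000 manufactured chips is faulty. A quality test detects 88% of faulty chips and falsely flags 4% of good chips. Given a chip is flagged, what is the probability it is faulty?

Let D = the rare event, + = positive/flagged.
P(D) = 1/2000
P(+|D) = 88/100 = 22/25
P(+|D') = 4/100 = 1/25
P(+) = P(+|D)P(D) + P(+|D')P(D')
     = \frac{22}{25} × \frac{1}{2000} + \frac{1}{25} × \frac{1999}{2000}
     = \frac{2021}{50000}
P(D|+) = P(+|D)P(D)/P(+) = \frac{22}{2021}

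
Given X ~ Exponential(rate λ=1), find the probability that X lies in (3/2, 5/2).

P(3/2 < X < 5/2) = ∫_{3/2}^{5/2} f(x) dx
where f(x) = e^{- x}
= - \frac{1 - e}{e^{\frac{5}{2}}}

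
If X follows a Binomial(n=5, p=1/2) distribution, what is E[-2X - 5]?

For X ~ Binomial(n=5, p=1/2):
E[X] = \frac{5}{2}
E[-2X - 5] = -2 × E[X] - 5 = -10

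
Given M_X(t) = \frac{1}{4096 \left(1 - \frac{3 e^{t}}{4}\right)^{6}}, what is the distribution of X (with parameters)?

The MGF M(t) = \frac{1}{4096 \left(1 - \frac{3 e^{t}}{4}\right)^{6}} is the standard form for the NegativeBinomial distribution.
Comparing with the known MGF formula identifies: NegBin(r=6, p=1/4), X = failures before r-th success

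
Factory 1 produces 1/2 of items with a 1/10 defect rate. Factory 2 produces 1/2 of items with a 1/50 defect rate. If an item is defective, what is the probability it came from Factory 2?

Using Bayes' theorem:
P(F1) = 1/2, P(D|F1) = 1/10
P(F2) = 1/2, P(D|F2) = 1/50
P(D) = P(D|F1)P(F1) + P(D|F2)P(F2)
     = \frac{3}{50}
P(F2|D) = P(D|F2)P(F2) / P(D)
= \frac{1}{6}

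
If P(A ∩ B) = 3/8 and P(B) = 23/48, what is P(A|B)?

P(A|B) = P(A ∩ B) / P(B)
= (3/8) / (23/48)
= 18/23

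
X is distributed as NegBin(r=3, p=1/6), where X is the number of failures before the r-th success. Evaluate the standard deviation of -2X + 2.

For X ~ NegBin(r=3, p=1/6), where X is the number of failures before the r-th success:
Var(X) = 90
SD(X) = √(Var(X)) = √(90) = 3 \sqrt{10}
SD(-2X + 2) = |-2| × SD(X) = 2 × 3 \sqrt{10} = 6 \sqrt{10}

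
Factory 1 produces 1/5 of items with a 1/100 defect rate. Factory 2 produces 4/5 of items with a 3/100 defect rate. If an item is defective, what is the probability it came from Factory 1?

Using Bayes' theorem:
P(F1) = 1/5, P(D|F1) = 1/100
P(F2) = 4/5, P(D|F2) = 3/100
P(D) = P(D|F1)P(F1) + P(D|F2)P(F2)
     = \frac{13}{500}
P(F1|D) = P(D|F1)P(F1) / P(D)
= \frac{1}{13}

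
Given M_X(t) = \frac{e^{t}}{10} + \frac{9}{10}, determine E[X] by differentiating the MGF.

To find E[X], compute M^(1)(0):
M^(1)(t) = \frac{e^{t}}{10}
M^(1)(0) = \frac{1}{10}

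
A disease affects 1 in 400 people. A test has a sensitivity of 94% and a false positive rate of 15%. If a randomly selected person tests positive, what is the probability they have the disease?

Let D = the rare event, + = positive/flagged.
P(D) = 1/400
P(+|D) = 94/100 = 47/50
P(+|D') = 15/100 = 3/20
P(+) = P(+|D)P(D) + P(+|D')P(D')
     = \frac{47}{50} × \frac{1}{400} + \frac{3}{20} × \frac{399}{400}
     = \frac{6079}{40000}
P(D|+) = P(+|D)P(D)/P(+) = \frac{94}{6079}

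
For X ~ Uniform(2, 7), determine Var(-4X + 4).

For X ~ Uniform(2, 7):
Var(X) = \frac{25}{12}
Var(-4X + 4) = (-4)² × Var(X) = 16 × \frac{25}{12} = \frac{100}{3}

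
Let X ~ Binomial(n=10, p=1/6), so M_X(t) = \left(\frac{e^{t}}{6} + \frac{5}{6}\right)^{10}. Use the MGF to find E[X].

To find E[X], compute M^(1)(0):
M^(1)(t) = \frac{5 \left(\frac{e^{t}}{6} + \frac{5}{6}\right)^{9} e^{t}}{3}
M^(1)(0) = \frac{5}{3}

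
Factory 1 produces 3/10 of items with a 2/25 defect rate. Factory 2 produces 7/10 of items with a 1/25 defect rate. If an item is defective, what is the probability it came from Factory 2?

Using Bayes' theorem:
P(F1) = 3/10, P(D|F1) = 2/25
P(F2) = 7/10, P(D|F2) = 1/25
P(D) = P(D|F1)P(F1) + P(D|F2)P(F2)
     = \frac{13}{250}
P(F2|D) = P(D|F2)P(F2) / P(D)
= \frac{7}{13}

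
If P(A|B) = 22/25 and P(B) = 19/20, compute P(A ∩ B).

By definition, P(A|B) = P(A ∩ B) / P(B)
So P(A ∩ B) = P(A|B) × P(B)
= 22/25 × 19/20
= 209/250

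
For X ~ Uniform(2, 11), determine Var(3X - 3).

For X ~ Uniform(2, 11):
Var(X) = \frac{27}{4}
Var(3X - 3) = (3)² × Var(X) = 9 × \frac{27}{4} = \frac{243}{4}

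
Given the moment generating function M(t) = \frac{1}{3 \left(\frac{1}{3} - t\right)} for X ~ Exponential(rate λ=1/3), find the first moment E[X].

To find E[X], compute M^(1)(0):
M^(1)(t) = \frac{1}{3 \left(\frac{1}{3} - t\right)^{2}}
M^(1)(0) = 3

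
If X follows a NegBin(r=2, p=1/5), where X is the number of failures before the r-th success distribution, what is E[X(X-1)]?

E[X(X-1)] = E[X² - X] = E[X²] - E[X]
E[X] = 8
E[X²] = Var(X) + (E[X])² = 40 + (8)² = 104
E[X(X-1)] = 104 - 8 = 96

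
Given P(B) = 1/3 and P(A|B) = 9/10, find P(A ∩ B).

By definition, P(A|B) = P(A ∩ B) / P(B)
So P(A ∩ B) = P(A|B) × P(B)
= 9/10 × 1/3
= 3/10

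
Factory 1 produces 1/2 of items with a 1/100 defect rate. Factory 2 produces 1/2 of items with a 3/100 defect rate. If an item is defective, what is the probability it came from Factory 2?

Using Bayes' theorem:
P(F1) = 1/2, P(D|F1) = 1/100
P(F2) = 1/2, P(D|F2) = 3/100
P(D) = P(D|F1)P(F1) + P(D|F2)P(F2)
     = \frac{1}{50}
P(F2|D) = P(D|F2)P(F2) / P(D)
= \frac{3}{4}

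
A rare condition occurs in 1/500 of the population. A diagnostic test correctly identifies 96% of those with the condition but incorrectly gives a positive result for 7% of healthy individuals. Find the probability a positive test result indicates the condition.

Let D = the rare event, + = positive/flagged.
P(D) = 1/500
P(+|D) = 96/100 = 24/25
P(+|D') = 7/100
P(+) = P(+|D)P(D) + P(+|D')P(D')
     = \frac{24}{25} × \frac{1}{500} + \frac{7}{100} × \frac{499}{500}
     = \frac{3589}{50000}
P(D|+) = P(+|D)P(D)/P(+) = \frac{96}{3589}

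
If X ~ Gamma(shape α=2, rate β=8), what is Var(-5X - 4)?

For X ~ Gamma(shape α=2, rate β=8):
Var(X) = \frac{1}{32}
Var(-5X - 4) = (-5)² × Var(X) = 25 × \frac{1}{32} = \frac{25}{32}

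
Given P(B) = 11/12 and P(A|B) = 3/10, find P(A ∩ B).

By definition, P(A|B) = P(A ∩ B) / P(B)
So P(A ∩ B) = P(A|B) × P(B)
= 3/10 × 11/12
= 11/40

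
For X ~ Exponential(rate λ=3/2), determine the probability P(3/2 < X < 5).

P(3/2 < X < 5) = ∫_{3/2}^{5} f(x) dx
where f(x) = \frac{3 e^{- \frac{3 x}{2}}}{2}
= - \frac{1}{e^{\frac{15}{2}}} + e^{- \frac{9}{4}}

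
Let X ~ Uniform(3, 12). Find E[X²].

Using the identity E[X²] = Var(X) + (E[X])²:
E[X] = \frac{15}{2}
Var(X) = \frac{27}{4}
E[X²] = \frac{27}{4} + (\frac{15}{2})²
= 63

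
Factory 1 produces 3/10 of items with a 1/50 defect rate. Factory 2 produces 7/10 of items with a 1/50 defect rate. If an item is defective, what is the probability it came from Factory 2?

Using Bayes' theorem:
P(F1) = 3/10, P(D|F1) = 1/50
P(F2) = 7/10, P(D|F2) = 1/50
P(D) = P(D|F1)P(F1) + P(D|F2)P(F2)
     = \frac{1}{50}
P(F2|D) = P(D|F2)P(F2) / P(D)
= \frac{7}{10}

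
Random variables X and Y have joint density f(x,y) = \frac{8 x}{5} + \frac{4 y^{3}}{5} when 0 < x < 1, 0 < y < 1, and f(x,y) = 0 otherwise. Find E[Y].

E[Y] = ∫_0^1 ∫_0^1 y × f(x,y) dx dy
= \frac{14}{25}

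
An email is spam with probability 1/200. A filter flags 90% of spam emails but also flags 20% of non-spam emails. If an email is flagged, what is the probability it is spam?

Let D = the rare event, + = positive/flagged.
P(D) = 1/200
P(+|D) = 90/100 = 9/10
P(+|D') = 20/100 = 1/5
P(+) = P(+|D)P(D) + P(+|D')P(D')
     = \frac{9}{10} × \frac{1}{200} + \frac{1}{5} × \frac{199}{200}
     = \frac{407}{2000}
P(D|+) = P(+|D)P(D)/P(+) = \frac{9}{407}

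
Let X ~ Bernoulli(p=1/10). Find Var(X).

For X ~ Bernoulli(p=1/10):
Var(X) = \frac{9}{100}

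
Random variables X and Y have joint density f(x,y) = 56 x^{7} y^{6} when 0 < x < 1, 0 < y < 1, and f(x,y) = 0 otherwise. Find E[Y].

E[Y] = ∫_0^1 ∫_0^1 y × f(x,y) dx dy
= \frac{7}{8}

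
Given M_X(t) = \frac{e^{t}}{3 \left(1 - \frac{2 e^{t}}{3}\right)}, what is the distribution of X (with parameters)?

The MGF M(t) = \frac{e^{t}}{3 \left(1 - \frac{2 e^{t}}{3}\right)} is the standard form for the Geometric distribution.
Comparing with the known MGF formula identifies: Geometric(p=1/3), X = trial number of first success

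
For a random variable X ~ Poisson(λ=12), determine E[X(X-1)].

E[X(X-1)] = E[X² - X] = E[X²] - E[X]
E[X] = 12
E[X²] = Var(X) + (E[X])² = 12 + (12)² = 156
E[X(X-1)] = 156 - 12 = 144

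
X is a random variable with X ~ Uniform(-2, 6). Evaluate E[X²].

Using the identity E[X²] = Var(X) + (E[X])²:
E[X] = 2
Var(X) = \frac{16}{3}
E[X²] = \frac{16}{3} + (2)²
= \frac{28}{3}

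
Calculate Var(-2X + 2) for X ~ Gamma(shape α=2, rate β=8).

For X ~ Gamma(shape α=2, rate β=8):
Var(X) = \frac{1}{32}
Var(-2X + 2) = (-2)² × Var(X) = 4 × \frac{1}{32} = \frac{1}{8}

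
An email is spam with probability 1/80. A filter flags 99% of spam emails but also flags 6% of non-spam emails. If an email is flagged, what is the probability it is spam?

Let D = the rare event, + = positive/flagged.
P(D) = 1/80
P(+|D) = 99/100
P(+|D') = 6/100 = 3/50
P(+) = P(+|D)P(D) + P(+|D')P(D')
     = \frac{99}{100} × \frac{1}{80} + \frac{3}{50} × \frac{79}{80}
     = \frac{573}{8000}
P(D|+) = P(+|D)P(D)/P(+) = \frac{33}{191}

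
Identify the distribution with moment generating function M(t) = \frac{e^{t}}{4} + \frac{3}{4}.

The MGF M(t) = \frac{e^{t}}{4} + \frac{3}{4} is the standard form for the Bernoulli distribution.
Comparing with the known MGF formula identifies: Bernoulli(p=1/4)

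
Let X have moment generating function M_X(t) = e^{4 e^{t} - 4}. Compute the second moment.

To find E[X^2], compute M^(2)(0):
M^(1)(t) = 4 e^{t} e^{4 e^{t} - 4}
M^(2)(t) = 16 e^{2 t} e^{4 e^{t} - 4} + 4 e^{t} e^{4 e^{t} - 4}
M^(2)(0) = 20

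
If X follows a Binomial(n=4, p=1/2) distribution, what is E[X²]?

Using the identity E[X²] = Var(X) + (E[X])²:
E[X] = 2
Var(X) = 1
E[X²] = 1 + (2)²
= 5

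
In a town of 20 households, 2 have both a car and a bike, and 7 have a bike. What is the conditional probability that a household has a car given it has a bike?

P(A ∩ B) = 2/20 = 1/10
P(B) = 7/20
P(A|B) = P(A ∩ B) / P(B) = (1/10) / (7/20) = 2/7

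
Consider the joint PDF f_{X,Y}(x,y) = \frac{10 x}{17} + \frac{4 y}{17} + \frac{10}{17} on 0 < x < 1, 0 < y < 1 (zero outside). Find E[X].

E[X] = ∫_0^1 ∫_0^1 x × f(x,y) dy dx
= ∫_0^1 ∫_0^1 x × (\frac{10 x}{17} + \frac{4 y}{17} + \frac{10}{17}) dy dx
= \frac{28}{51}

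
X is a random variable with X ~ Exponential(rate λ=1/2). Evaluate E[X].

For X ~ Exponential(rate λ=1/2), the expected value is:
E[X] = 2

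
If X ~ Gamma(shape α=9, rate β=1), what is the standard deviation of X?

For X ~ Gamma(shape α=9, rate β=1):
Var(X) = 9
SD(X) = √(Var(X)) = √(9) = 3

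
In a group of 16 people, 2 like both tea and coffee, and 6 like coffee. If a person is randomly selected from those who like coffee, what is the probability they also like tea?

P(A ∩ B) = 2/16 = 1/8
P(B) = 6/16 = 3/8
P(A|B) = P(A ∩ B) / P(B) = (1/8) / (3/8) = 1/3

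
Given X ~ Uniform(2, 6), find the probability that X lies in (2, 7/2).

P(2 < X < 7/2) = ∫_{2}^{7/2} f(x) dx
where f(x) = \frac{1}{4}
= \frac{3}{8}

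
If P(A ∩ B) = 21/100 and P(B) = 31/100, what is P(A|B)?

P(A|B) = P(A ∩ B) / P(B)
= (21/100) / (31/100)
= 21/31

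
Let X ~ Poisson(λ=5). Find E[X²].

Using the identity E[X²] = Var(X) + (E[X])²:
E[X] = 5
Var(X) = 5
E[X²] = 5 + (5)²
= 30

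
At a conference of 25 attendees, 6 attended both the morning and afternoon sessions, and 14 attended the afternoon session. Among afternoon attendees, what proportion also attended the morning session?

P(A ∩ B) = 6/25
P(B) = 14/25
P(A|B) = P(A ∩ B) / P(B) = (6/25) / (14/25) = 3/7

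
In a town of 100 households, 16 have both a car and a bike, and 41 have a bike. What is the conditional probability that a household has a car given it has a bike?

P(A ∩ B) = 16/100 = 4/25
P(B) = 41/100
P(A|B) = P(A ∩ B) / P(B) = (4/25) / (41/100) = 16/41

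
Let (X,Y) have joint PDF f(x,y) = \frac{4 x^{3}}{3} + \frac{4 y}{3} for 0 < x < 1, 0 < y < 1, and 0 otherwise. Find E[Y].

E[Y] = ∫_0^1 ∫_0^1 y × f(x,y) dx dy
= \frac{11}{18}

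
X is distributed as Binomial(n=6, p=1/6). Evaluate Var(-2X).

For X ~ Binomial(n=6, p=1/6):
Var(X) = \frac{5}{6}
Var(-2X) = (-2)² × Var(X) = 4 × \frac{5}{6} = \frac{10}{3}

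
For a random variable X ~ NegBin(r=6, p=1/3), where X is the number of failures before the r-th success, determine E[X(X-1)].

E[X(X-1)] = E[X² - X] = E[X²] - E[X]
E[X] = 12
E[X²] = Var(X) + (E[X])² = 36 + (12)² = 180
E[X(X-1)] = 180 - 12 = 168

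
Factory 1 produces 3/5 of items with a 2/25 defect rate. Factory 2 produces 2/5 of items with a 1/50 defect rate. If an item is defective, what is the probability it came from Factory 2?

Using Bayes' theorem:
P(F1) = 3/5, P(D|F1) = 2/25
P(F2) = 2/5, P(D|F2) = 1/50
P(D) = P(D|F1)P(F1) + P(D|F2)P(F2)
     = \frac{7}{125}
P(F2|D) = P(D|F2)P(F2) / P(D)
= \frac{1}{7}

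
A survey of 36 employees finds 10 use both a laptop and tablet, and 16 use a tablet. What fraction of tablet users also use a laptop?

P(A ∩ B) = 10/36 = 5/18
P(B) = 16/36 = 4/9
P(A|B) = P(A ∩ B) / P(B) = (5/18) / (4/9) = 5/8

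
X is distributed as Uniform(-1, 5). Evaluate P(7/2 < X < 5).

P(7/2 < X < 5) = ∫_{7/2}^{5} f(x) dx
where f(x) = \frac{1}{6}
= \frac{1}{4}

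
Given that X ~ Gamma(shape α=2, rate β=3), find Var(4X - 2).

For X ~ Gamma(shape α=2, rate β=3):
Var(X) = \frac{2}{9}
Var(4X - 2) = (4)² × Var(X) = 16 × \frac{2}{9} = \frac{32}{9}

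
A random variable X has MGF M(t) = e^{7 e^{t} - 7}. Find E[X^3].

To find E[X^3], compute M^(3)(0):
M^(1)(t) = 7 e^{t} e^{7 e^{t} - 7}
M^(2)(t) = 49 e^{2 t} e^{7 e^{t} - 7} + 7 e^{t} e^{7 e^{t} - 7}
M^(3)(t) = 343 e^{3 t} e^{7 e^{t} - 7} + 147 e^{2 t} e^{7 e^{t} - 7} + 7 e^{t} e^{7 e^{t} - 7}
M^(3)(0) = 497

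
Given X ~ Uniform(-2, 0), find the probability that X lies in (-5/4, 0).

P(-5/4 < X < 0) = ∫_{-5/4}^{0} f(x) dx
where f(x) = \frac{1}{2}
= \frac{5}{8}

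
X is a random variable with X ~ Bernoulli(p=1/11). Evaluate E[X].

For X ~ Bernoulli(p=1/11), the expected value is:
E[X] = \frac{1}{11}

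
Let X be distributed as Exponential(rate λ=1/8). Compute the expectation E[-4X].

For X ~ Exponential(rate λ=1/8):
E[X] = 8
E[-4X] = -4 × E[X] + 0 = -32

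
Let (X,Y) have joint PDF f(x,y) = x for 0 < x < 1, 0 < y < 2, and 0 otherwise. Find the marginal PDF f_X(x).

f_X(x) = ∫_0^2 f(x,y) dy
= ∫_0^2 x dy
= 2 x for 0 < x < 1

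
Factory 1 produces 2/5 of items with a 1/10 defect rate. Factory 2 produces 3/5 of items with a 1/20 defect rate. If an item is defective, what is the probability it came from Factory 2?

Using Bayes' theorem:
P(F1) = 2/5, P(D|F1) = 1/10
P(F2) = 3/5, P(D|F2) = 1/20
P(D) = P(D|F1)P(F1) + P(D|F2)P(F2)
     = \frac{7}{100}
P(F2|D) = P(D|F2)P(F2) / P(D)
= \frac{3}{7}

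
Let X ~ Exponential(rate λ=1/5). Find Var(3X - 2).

For X ~ Exponential(rate λ=1/5):
Var(X) = 25
Var(3X - 2) = (3)² × Var(X) = 9 × 25 = 225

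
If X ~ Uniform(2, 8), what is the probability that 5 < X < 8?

P(5 < X < 8) = ∫_{5}^{8} f(x) dx
where f(x) = \frac{1}{6}
= \frac{1}{2}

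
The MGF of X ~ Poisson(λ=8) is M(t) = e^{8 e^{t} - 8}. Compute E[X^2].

To find E[X^2], compute M^(2)(0):
M^(1)(t) = 8 e^{t} e^{8 e^{t} - 8}
M^(2)(t) = 64 e^{2 t} e^{8 e^{t} - 8} + 8 e^{t} e^{8 e^{t} - 8}
M^(2)(0) = 72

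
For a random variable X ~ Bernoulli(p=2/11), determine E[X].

For X ~ Bernoulli(p=2/11), the expected value is:
E[X] = \frac{2}{11}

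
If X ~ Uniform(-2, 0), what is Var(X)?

For X ~ Uniform(-2, 0):
Var(X) = \frac{1}{3}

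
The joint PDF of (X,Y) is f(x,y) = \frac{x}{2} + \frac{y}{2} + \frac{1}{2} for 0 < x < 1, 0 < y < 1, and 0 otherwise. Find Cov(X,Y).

E[XY] = ∫∫ xy × f(x,y) dx dy = \frac{7}{24}
E[X] = \frac{13}{24}
E[Y] = \frac{13}{24}
Cov(X,Y) = E[XY] - E[X]E[Y] = - \frac{1}{576}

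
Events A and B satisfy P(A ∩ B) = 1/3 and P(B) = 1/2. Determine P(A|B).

P(A|B) = P(A ∩ B) / P(B)
= (1/3) / (1/2)
= 2/3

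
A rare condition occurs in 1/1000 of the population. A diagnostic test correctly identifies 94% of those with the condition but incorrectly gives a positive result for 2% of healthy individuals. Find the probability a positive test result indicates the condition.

Let D = the rare event, + = positive/flagged.
P(D) = 1/1000
P(+|D) = 94/100 = 47/50
P(+|D') = 2/100 = 1/50
P(+) = P(+|D)P(D) + P(+|D')P(D')
     = \frac{47}{50} × \frac{1}{1000} + \frac{1}{50} × \frac{999}{1000}
     = \frac{523}{25000}
P(D|+) = P(+|D)P(D)/P(+) = \frac{47}{1046}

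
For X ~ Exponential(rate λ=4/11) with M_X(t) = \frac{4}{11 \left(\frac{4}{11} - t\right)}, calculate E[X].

To find E[X], compute M^(1)(0):
M^(1)(t) = \frac{4}{11 \left(\frac{4}{11} - t\right)^{2}}
M^(1)(0) = \frac{11}{4}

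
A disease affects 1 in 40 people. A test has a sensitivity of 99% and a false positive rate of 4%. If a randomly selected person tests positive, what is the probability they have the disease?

Let D = the rare event, + = positive/flagged.
P(D) = 1/40
P(+|D) = 99/100
P(+|D') = 4/100 = 1/25
P(+) = P(+|D)P(D) + P(+|D')P(D')
     = \frac{99}{100} × \frac{1}{40} + \frac{1}{25} × \frac{39}{40}
     = \frac{51}{800}
P(D|+) = P(+|D)P(D)/P(+) = \frac{33}{85}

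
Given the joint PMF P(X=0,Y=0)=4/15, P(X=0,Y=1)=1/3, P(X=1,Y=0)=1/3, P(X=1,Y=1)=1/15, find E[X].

First find marginal of X:
P(X=0) = 3/5
P(X=1) = 2/5
E[X] = 0 × 3/5 + 1 × 2/5 = 2/5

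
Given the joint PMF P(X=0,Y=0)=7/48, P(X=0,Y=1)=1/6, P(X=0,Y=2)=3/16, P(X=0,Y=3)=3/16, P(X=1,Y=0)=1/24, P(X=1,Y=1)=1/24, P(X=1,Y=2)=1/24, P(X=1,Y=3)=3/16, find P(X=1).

P(X=1) = P(X=1,Y=0) + P(X=1,Y=1) + P(X=1,Y=2) + P(X=1,Y=3)
= 1/24 + 1/24 + 1/24 + 3/16
= 5/16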